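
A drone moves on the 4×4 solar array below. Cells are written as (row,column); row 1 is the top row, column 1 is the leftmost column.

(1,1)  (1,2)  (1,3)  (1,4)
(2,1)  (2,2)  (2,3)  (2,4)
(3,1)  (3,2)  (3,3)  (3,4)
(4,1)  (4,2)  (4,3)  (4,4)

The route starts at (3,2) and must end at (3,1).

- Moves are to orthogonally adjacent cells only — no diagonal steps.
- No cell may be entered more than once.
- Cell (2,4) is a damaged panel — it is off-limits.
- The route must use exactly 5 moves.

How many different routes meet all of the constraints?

3

Need simple routes of exactly 5 moves from (3,2) to (3,1) (Manhattan distance 1, so 2 moves are spent on a detour and 2 undoing it).
Enumerating: (3,2) (2,2) (1,2) (1,1) (2,1) (3,1) | (3,2) (3,3) (2,3) (2,2) (2,1) (3,1) | (3,2) (3,3) (4,3) (4,2) (4,1) (3,1).
That gives 3 routes.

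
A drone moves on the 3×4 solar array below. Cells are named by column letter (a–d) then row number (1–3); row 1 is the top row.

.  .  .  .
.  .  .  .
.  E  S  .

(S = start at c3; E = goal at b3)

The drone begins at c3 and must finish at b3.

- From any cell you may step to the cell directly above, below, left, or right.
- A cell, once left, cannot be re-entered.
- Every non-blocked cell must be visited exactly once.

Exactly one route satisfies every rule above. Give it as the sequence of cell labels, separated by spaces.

c3 d3 d2 d1 c1 c2 b2 b1 a1 a2 a3 b3

Need to visit all 12 open cells exactly once, starting at c3 and ending at b3.
Cell a3 has only two open neighbours (a2 and b3), so the path must pass straight through it: one of those is the cell it's entered from and the other is where it exits.
Route from c3: right to d3, 2× up (reaching d1), left to c1, down to c2, left to b2, up to b1, left to a1, 2× down (reaching a3), right to b3 — 11 moves in all.
Check: all 12 open cells covered.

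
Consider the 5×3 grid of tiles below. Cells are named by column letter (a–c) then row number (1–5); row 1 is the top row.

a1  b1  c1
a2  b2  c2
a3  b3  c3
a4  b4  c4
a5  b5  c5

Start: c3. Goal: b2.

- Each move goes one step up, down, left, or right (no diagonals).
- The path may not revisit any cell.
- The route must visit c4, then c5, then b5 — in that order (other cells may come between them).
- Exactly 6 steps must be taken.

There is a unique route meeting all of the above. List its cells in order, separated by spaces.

The waypoints must appear in the order c4, c5, b5, with no cell reused.
Route from c3: 2× down (reaching c5), left to b5, 3× up (reaching b2) — 6 moves in all.
Check: order respected (c4 at step 1, c5 at step 2, b5 at step 3); 6 moves as required.

c3 c4 c5 b5 b4 b3 b2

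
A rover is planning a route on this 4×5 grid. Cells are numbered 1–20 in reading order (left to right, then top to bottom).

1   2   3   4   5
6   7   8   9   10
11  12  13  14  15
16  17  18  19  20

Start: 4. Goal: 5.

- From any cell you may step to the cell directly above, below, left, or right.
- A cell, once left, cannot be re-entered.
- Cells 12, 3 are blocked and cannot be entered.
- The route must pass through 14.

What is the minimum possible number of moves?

5

Any route passes through 14 somewhere between 4 and 5. Summing Manhattan distances along the two legs (4 → 14 → 5) gives a lower bound of 2 + 3 = 5 moves.
A route of 5 moves achieves this: 4 → 9 → 14 → 15 → 10 → 5.
Since 5 matches the lower bound, it is optimal.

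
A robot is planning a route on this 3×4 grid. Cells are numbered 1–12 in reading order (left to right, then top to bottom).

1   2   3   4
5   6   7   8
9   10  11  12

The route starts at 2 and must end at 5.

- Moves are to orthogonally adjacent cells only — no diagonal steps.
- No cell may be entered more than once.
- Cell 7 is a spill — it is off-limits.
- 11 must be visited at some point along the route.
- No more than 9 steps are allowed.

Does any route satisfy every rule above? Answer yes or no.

yes

One route that works: 2 → 3 → 4 → 8 → 12 → 11 → 10 → 6 → 5.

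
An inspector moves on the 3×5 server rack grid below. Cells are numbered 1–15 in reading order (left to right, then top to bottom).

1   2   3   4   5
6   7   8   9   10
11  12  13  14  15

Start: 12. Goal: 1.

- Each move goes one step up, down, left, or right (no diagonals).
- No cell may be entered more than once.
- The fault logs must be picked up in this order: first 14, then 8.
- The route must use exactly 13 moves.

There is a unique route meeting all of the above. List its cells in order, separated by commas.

The waypoints must appear in the order 14, 8, with no cell reused.
Route from 12: 3× right (reaching 15), 2× up (reaching 5), left to 4, down to 9, left to 8, up to 3, left to 2, down to 7, left to 6, up to 1 — 13 moves in all.
Check: order respected (14 at step 2, 8 at step 8); 13 moves as required.

12, 13, 14, 15, 10, 5, 4, 9, 8, 3, 2, 7, 6, 1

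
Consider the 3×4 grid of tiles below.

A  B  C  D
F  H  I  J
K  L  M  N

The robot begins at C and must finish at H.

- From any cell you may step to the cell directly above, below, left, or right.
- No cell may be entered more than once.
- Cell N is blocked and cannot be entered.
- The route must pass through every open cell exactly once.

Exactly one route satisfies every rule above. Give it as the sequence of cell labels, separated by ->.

Need to visit all 11 open cells exactly once, starting at C and ending at H.
Cell D has only two open neighbours (J and C), so the path must pass straight through it: one of those is the cell it's entered from and the other is where it exits.
Route from C: right 1 to D, down 1 to J, left 1 to I, down 1 to M, left 2 to K, up 2 to A, right 1 to B, down 1 to H — 10 moves in all.
Check: all 11 open cells covered.

C -> D -> J -> I -> M -> L -> K -> F -> A -> B -> H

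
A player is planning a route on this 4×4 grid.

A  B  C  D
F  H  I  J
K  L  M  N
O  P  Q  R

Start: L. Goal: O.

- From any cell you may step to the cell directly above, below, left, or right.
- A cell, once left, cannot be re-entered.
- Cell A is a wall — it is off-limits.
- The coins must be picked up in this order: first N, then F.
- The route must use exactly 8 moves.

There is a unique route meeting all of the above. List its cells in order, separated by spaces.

L M N J I H F K O

The waypoints must appear in the order N, F, with no cell reused.
Route from L: right 2 to N, up 1 to J, left 3 to F, down 2 to O — 8 moves in all.
Check: order respected (N at step 2, F at step 6); 8 moves as required.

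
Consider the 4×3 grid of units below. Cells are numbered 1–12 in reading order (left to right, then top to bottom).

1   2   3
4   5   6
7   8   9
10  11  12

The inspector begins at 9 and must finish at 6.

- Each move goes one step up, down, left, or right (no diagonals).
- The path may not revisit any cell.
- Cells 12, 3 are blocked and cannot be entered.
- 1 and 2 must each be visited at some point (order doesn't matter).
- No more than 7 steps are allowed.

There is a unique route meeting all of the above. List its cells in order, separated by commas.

Any route must reach 1 and 2 and still end at 6 within 7 moves, so the order of the required stops is forced.
Route from 9: 2× left (reaching 7), 2× up (reaching 1), right to 2, down to 5, right to 6 — 7 moves in all.
Check: all required cells visited; 7 ≤ 7 moves.

9, 8, 7, 4, 1, 2, 5, 6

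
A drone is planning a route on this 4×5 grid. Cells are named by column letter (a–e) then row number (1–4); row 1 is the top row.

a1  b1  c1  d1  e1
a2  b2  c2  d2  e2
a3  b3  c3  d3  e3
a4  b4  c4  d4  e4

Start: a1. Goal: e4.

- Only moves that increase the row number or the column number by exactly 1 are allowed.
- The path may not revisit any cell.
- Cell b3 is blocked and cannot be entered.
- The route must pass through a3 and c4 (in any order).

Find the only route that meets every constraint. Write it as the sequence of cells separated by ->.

a1 -> a2 -> a3 -> a4 -> b4 -> c4 -> d4 -> e4

Moves only go right or down, so the column and row indices never decrease.
Route from a1: down 3 to a4, right 4 to e4 — 7 moves in all.
Check: all required cells visited.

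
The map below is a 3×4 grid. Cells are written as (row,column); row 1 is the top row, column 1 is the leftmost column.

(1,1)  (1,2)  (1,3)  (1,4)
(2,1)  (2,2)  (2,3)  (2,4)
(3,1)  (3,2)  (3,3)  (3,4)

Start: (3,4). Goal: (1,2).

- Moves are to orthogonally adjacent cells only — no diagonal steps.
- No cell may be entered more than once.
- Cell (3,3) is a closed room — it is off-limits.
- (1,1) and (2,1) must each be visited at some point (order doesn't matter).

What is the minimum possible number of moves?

6

Any route passes through (1,1) and (2,1) in some order between (3,4) and (1,2). Summing Manhattan distances along each leg and taking the cheapest ordering ((3,4) → (2,1) → (1,1) → (1,2)) gives a lower bound of 4 + 1 + 1 = 6 moves.
A route of 6 moves achieves this: (3,4) → (2,4) → (2,3) → (2,2) → (2,1) → (1,1) → (1,2).
Since 6 matches the lower bound, it is optimal.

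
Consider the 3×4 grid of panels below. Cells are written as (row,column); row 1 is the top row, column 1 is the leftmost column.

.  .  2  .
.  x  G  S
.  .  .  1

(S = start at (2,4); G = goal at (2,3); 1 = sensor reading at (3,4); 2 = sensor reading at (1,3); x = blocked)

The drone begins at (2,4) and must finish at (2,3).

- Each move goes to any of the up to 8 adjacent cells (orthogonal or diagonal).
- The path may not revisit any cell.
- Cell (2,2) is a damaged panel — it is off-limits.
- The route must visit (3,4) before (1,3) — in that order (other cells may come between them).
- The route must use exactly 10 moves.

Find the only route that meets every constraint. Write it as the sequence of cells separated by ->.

(2,4) -> (3,4) -> (3,3) -> (3,2) -> (3,1) -> (2,1) -> (1,1) -> (1,2) -> (1,3) -> (1,4) -> (2,3)

The waypoints must appear in the order (3,4), (1,3), with no cell reused.
Route from (2,4): down to (3,4), 3× left (reaching (3,1)), 2× up (reaching (1,1)), 3× right (reaching (1,4)), down-left to (2,3) — 10 moves in all.
Check: order respected (1 at step 1, 2 at step 8); 10 moves as required.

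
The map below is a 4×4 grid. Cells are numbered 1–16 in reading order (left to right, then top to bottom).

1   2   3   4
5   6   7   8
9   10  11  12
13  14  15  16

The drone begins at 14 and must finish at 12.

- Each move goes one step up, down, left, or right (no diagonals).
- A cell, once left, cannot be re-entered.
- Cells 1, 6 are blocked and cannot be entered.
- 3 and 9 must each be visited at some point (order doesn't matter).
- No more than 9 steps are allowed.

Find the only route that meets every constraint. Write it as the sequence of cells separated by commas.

The budget equals the shortest possible length, so every move has to be on a shortest route through the required cells.
Route from 14: left to 13, up to 9, 2× right (reaching 11), 2× up (reaching 3), right to 4, 2× down (reaching 12) — 9 moves in all.
Check: all required cells visited; 9 ≤ 9 moves.

14, 13, 9, 10, 11, 7, 3, 4, 8, 12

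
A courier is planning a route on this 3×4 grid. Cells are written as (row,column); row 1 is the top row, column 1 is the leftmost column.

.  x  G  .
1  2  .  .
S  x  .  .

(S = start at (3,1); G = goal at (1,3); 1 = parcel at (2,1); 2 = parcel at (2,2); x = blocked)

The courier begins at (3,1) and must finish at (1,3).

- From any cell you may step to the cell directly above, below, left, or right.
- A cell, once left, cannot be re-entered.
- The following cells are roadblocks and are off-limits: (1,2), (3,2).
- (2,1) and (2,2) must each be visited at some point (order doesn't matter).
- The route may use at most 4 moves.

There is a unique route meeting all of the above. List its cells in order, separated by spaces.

Any route must reach (2,1) and (2,2) and still end at (1,3) within 4 moves, so the order of the required stops is forced.
Route from (3,1): up to (2,1), 2× right (reaching (2,3)), up to (1,3) — 4 moves in all.
Check: all required cells visited; 4 ≤ 4 moves.

(3,1) (2,1) (2,2) (2,3) (1,3)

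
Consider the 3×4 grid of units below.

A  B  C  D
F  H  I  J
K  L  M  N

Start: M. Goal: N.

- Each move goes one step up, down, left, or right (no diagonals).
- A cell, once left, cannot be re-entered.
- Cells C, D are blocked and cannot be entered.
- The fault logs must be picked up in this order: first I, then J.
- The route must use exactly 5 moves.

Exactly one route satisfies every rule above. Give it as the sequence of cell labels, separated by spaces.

M L H I J N

The waypoints must appear in the order I, J, with no cell reused.
Route from M: left to L, up to H, 2× right (reaching J), down to N — 5 moves in all.
Check: order respected (I at step 3, J at step 4); 5 moves as required.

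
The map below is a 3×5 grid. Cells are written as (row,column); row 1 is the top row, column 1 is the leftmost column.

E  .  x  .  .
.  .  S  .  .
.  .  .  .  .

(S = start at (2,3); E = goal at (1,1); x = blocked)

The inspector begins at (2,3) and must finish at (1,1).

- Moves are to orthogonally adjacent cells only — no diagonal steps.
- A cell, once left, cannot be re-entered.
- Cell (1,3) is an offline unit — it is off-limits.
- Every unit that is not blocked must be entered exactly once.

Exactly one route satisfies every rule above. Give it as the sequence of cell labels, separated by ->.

(2,3) -> (2,4) -> (1,4) -> (1,5) -> (2,5) -> (3,5) -> (3,4) -> (3,3) -> (3,2) -> (3,1) -> (2,1) -> (2,2) -> (1,2) -> (1,1)

Need to visit all 14 open cells exactly once, starting at (2,3) and ending at (1,1).
Cell (3,5) has only two open neighbours ((2,5) and (3,4)), so the path must pass straight through it: one of those is the cell it's entered from and the other is where it exits.
Route from (2,3): right to (2,4), up to (1,4), right to (1,5), 2× down (reaching (3,5)), 4× left (reaching (3,1)), up to (2,1), right to (2,2), up to (1,2), left to (1,1) — 13 moves in all.
Check: all 14 open cells covered.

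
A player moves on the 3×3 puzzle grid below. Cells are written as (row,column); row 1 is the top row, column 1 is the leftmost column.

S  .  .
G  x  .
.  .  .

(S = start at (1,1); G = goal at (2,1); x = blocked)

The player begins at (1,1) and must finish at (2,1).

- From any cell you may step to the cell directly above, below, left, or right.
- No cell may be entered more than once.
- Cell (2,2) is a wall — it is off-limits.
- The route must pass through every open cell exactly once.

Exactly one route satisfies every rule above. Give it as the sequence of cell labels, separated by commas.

Need to visit all 8 open cells exactly once, starting at (1,1) and ending at (2,1).
Route from (1,1): right 2 to (1,3), down 2 to (3,3), left 2 to (3,1), up 1 to (2,1) — 7 moves in all.
Check: all 8 open cells covered.

(1,1), (1,2), (1,3), (2,3), (3,3), (3,2), (3,1), (2,1)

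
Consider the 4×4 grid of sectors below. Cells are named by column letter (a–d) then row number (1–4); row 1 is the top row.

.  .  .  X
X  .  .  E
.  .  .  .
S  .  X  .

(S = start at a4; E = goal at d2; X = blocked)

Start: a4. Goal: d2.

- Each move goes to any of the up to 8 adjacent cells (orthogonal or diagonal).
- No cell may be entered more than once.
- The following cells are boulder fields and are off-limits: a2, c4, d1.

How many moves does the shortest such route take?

3

With diagonal moves allowed, the Chebyshev distance max(|Δrow|,|Δcol|) from a4 to d2 is 3, so at least 3 moves are needed.
A route of 3 moves achieves this: a4 → b3 → c2 → d2.
Since 3 matches the lower bound, it is optimal.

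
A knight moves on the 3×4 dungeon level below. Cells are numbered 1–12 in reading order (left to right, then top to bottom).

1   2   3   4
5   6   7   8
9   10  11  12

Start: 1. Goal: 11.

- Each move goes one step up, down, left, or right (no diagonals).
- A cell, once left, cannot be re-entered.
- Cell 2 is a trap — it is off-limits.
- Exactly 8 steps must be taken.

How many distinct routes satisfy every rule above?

2

Need simple routes of exactly 8 moves from 1 to 11 (Manhattan distance 4, so 2 moves are spent on a detour and 2 undoing it).
Enumerating: 1 5 9 10 6 7 8 12 11 | 1 5 6 7 3 4 8 12 11.
That gives 2 routes.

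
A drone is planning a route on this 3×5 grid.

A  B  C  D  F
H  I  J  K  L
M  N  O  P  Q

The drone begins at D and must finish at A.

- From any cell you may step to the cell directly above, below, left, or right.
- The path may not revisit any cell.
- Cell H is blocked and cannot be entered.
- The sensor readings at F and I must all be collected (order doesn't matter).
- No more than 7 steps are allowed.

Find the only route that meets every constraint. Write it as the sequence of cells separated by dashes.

D - F - L - K - J - I - B - A

The budget equals the shortest possible length, so every move has to be on a shortest route through the required cells.
Route from D: right to F, down to L, 3× left (reaching I), up to B, left to A — 7 moves in all.
Check: all required cells visited; 7 ≤ 7 moves.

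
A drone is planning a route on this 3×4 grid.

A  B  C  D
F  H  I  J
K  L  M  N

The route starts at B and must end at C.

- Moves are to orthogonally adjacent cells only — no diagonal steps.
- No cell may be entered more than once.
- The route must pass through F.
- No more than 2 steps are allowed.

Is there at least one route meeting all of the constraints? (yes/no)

Even ignoring the no-revisit rule, getting from B to C via F needs at least 2 + 3 = 5 moves (Manhattan distance per leg), which exceeds the 2-move limit.

no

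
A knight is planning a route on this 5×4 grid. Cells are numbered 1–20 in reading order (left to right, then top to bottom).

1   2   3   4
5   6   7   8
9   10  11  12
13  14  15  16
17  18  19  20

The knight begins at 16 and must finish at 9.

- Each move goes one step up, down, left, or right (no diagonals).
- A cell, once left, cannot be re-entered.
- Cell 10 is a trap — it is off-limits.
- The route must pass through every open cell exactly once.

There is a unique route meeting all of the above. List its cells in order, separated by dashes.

Need to visit all 19 open cells exactly once, starting at 16 and ending at 9.
Route from 16: down 1 to 20, left 3 to 17, up 1 to 13, right 2 to 15, up 1 to 11, right 1 to 12, up 2 to 4, left 1 to 3, down 1 to 7, left 1 to 6, up 1 to 2, left 1 to 1, down 2 to 9 — 18 moves in all.
Check: all 19 open cells covered.

16 - 20 - 19 - 18 - 17 - 13 - 14 - 15 - 11 - 12 - 8 - 4 - 3 - 7 - 6 - 2 - 1 - 5 - 9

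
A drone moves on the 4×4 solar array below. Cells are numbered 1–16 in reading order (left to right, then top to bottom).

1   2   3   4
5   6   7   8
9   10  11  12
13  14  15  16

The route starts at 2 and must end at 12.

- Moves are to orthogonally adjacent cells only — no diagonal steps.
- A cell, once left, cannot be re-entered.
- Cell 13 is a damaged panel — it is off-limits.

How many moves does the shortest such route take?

4

The Manhattan distance from 2 to 12 is |1−3| + |2−4| = 4, so at least 4 moves are needed.
A route of 4 moves achieves this: 2 → 6 → 10 → 11 → 12.
Since 4 matches the lower bound, it is optimal.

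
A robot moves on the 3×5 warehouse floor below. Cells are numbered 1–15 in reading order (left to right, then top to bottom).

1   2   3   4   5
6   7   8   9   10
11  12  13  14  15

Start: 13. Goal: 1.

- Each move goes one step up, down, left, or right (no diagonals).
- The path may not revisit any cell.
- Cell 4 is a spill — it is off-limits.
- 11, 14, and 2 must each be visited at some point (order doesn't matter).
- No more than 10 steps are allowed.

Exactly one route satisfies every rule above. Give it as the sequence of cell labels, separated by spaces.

13 14 9 8 3 2 7 12 11 6 1

The 10-move cap with required stops at 11, 14, 2 leaves no slack for detours.
Route from 13: right to 14, up to 9, left to 8, up to 3, left to 2, 2× down (reaching 12), left to 11, 2× up (reaching 1) — 10 moves in all.
Check: all required cells visited; 10 ≤ 10 moves.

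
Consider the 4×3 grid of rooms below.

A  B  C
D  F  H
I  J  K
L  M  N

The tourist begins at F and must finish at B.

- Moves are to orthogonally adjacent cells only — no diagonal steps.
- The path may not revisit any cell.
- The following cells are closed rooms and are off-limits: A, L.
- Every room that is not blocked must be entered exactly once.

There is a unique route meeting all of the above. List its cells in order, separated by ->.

Need to visit all 10 open cells exactly once, starting at F and ending at B.
Cell C has only two open neighbours (H and B), so the path must pass straight through it: one of those is the cell it's entered from and the other is where it exits.
Route from F: left to D, down to I, right to J, down to M, right to N, 3× up (reaching C), left to B — 9 moves in all.
Check: all 10 open cells covered.

F -> D -> I -> J -> M -> N -> K -> H -> C -> B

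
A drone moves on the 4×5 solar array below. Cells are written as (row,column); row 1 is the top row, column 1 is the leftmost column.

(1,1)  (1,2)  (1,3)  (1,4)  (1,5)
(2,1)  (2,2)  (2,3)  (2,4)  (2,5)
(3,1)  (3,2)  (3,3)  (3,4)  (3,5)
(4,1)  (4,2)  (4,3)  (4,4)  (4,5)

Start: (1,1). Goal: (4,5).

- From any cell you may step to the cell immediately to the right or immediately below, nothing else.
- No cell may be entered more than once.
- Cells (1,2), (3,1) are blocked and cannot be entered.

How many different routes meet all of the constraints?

10

A right/down-only route from (1,1) to (4,5) makes exactly 3 down-moves and 4 right-moves in some order.
With no other constraints that would be C(7,3) = 35 routes.
Subtract routes through each blocked cell (inclusion–exclusion for overlaps): − through (1,2): 20 − through (3,1): 5 → 10.
That gives 10 routes.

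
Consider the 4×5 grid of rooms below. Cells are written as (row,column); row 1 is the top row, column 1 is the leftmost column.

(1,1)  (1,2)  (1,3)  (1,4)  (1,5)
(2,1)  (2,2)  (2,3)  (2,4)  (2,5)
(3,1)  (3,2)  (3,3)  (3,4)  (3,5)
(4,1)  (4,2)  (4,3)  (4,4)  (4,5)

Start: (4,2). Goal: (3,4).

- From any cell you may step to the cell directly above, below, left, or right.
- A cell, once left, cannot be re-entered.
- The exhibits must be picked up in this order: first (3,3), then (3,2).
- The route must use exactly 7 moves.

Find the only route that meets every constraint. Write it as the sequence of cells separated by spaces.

The waypoints must appear in the order (3,3), (3,2), with no cell reused.
Route from (4,2): right 1 to (4,3), up 1 to (3,3), left 1 to (3,2), up 1 to (2,2), right 2 to (2,4), down 1 to (3,4) — 7 moves in all.
Check: order respected ((3,3) at step 2, (3,2) at step 3); 7 moves as required.

(4,2) (4,3) (3,3) (3,2) (2,2) (2,3) (2,4) (3,4)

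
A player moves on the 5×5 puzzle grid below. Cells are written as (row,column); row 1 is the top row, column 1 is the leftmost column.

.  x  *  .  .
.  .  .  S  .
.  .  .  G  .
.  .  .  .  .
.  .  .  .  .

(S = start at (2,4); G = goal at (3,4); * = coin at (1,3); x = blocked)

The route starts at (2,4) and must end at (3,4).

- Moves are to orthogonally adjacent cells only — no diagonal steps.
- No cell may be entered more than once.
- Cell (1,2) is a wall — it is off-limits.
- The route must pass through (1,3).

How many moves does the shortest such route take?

Any route passes through (1,3) somewhere between (2,4) and (3,4). Summing Manhattan distances along the two legs ((2,4) → (1,3) → (3,4)) gives a lower bound of 2 + 3 = 5 moves.
A route of 5 moves achieves this: (2,4) → (1,4) → (1,3) → (2,3) → (3,3) → (3,4).
Since 5 matches the lower bound, it is optimal.

5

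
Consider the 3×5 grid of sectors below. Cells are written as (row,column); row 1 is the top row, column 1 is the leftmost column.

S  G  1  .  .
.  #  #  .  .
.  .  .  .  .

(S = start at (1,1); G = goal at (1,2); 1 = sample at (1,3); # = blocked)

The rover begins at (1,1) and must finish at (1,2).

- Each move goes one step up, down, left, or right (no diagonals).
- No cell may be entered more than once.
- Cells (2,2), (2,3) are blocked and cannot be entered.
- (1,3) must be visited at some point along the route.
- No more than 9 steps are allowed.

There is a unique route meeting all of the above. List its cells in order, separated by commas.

(1,1), (2,1), (3,1), (3,2), (3,3), (3,4), (2,4), (1,4), (1,3), (1,2)

The 9-move cap with required stops at (1,3) leaves no slack for detours.
Route from (1,1): 2× down (reaching (3,1)), 3× right (reaching (3,4)), 2× up (reaching (1,4)), 2× left (reaching (1,2)) — 9 moves in all.
Check: all required cells visited; 9 ≤ 9 moves.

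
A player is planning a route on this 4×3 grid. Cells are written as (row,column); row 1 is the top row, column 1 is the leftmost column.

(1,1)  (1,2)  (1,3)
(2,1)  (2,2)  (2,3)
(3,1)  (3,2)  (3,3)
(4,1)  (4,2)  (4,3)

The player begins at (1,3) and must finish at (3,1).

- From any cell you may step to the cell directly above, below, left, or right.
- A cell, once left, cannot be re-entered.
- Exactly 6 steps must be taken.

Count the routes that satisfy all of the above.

9

Need simple routes of exactly 6 moves from (1,3) to (3,1) (Manhattan distance 4, so 1 moves are spent on a detour and 1 undoing it).
Branch systematically from the start, pruning whenever the remaining move budget drops below the Manhattan distance to (3,1) or differs from it in parity. Grouping the completions by first move — via (2,3): 6; via (1,2): 3 — and summing: 6 + 3 = 9.
That gives 9 routes.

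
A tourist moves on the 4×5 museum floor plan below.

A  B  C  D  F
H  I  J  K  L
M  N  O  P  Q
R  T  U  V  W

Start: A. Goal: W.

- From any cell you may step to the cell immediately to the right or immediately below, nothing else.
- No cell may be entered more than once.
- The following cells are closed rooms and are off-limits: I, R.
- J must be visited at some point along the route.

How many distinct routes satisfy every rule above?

A right/down-only route from A to W makes exactly 3 down-moves and 4 right-moves in some order.
With no other constraints that would be C(7,3) = 35 routes.
Split at J and multiply the segment counts (each segment already excludes blocked cells): A→J: 1; J→W: 6; product = 6.
That gives 6 routes.

6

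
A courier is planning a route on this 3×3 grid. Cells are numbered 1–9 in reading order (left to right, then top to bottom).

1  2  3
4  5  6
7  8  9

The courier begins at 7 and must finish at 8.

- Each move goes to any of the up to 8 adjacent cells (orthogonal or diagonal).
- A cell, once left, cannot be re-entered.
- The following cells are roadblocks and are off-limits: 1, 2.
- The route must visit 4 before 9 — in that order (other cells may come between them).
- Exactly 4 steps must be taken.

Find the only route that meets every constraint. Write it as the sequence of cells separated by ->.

The waypoints must appear in the order 4, 9, with no cell reused.
Route from 7: up 1 to 4, right 1 to 5, down-right 1 to 9, left 1 to 8 — 4 moves in all.
Check: order respected (4 at step 1, 9 at step 3); 4 moves as required.

7 -> 4 -> 5 -> 9 -> 8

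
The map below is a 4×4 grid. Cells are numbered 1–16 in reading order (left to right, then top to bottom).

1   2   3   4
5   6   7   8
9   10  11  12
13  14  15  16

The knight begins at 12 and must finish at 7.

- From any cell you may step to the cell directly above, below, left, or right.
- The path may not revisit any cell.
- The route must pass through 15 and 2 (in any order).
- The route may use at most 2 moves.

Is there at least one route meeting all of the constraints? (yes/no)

Even ignoring the no-revisit rule, getting from 12 to 7, taking the cheapest ordering 12 → 15 → 2 → 7 needs at least 2 + 4 + 2 = 8 moves (Manhattan distance per leg), which exceeds the 2-move limit.

no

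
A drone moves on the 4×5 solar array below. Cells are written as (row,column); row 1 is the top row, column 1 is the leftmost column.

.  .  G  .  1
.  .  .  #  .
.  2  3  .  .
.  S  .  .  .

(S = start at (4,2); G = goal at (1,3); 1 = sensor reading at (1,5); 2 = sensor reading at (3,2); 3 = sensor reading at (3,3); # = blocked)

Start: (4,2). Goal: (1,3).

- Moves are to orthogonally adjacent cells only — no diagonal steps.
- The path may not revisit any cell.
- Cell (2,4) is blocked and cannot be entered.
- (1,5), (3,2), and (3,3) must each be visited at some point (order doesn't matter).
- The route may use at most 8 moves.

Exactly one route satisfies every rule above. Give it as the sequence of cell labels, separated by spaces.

Any route must reach (1,5), (3,2), and (3,3) and still end at (1,3) within 8 moves, so the order of the required stops is forced.
Route from (4,2): up 1 to (3,2), right 3 to (3,5), up 2 to (1,5), left 2 to (1,3) — 8 moves in all.
Check: all required cells visited; 8 ≤ 8 moves.

(4,2) (3,2) (3,3) (3,4) (3,5) (2,5) (1,5) (1,4) (1,3)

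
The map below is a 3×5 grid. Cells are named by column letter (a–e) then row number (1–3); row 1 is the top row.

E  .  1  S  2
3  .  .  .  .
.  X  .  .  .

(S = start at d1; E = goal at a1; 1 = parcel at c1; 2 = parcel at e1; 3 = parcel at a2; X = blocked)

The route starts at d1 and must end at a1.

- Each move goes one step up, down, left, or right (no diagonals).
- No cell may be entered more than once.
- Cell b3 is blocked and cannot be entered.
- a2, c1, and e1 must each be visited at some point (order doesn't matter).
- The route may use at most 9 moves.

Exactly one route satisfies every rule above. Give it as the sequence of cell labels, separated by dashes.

d1 - e1 - e2 - d2 - c2 - c1 - b1 - b2 - a2 - a1

The budget equals the shortest possible length, so every move has to be on a shortest route through the required cells.
Route from d1: right 1 to e1, down 1 to e2, left 2 to c2, up 1 to c1, left 1 to b1, down 1 to b2, left 1 to a2, up 1 to a1 — 9 moves in all.
Check: all required cells visited; 9 ≤ 9 moves.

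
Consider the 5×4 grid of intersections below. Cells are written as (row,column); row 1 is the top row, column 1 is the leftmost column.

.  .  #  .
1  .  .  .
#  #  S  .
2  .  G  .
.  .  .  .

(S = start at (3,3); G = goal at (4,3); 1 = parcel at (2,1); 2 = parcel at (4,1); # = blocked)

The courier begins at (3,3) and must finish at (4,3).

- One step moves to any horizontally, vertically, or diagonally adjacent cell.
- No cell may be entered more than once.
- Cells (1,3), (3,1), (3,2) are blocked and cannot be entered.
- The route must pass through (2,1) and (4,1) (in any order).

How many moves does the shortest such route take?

Any route passes through (2,1) and (4,1) in some order between (3,3) and (4,3). Summing Chebyshev distances along each leg and taking the cheapest ordering ((3,3) → (2,1) → (4,1) → (4,3)) gives a lower bound of 2 + 2 + 2 = 6 moves.
That bound ignores the blocked cells. Measuring each leg by the fewest moves that actually steer around them ((3,3)→(2,1): 2; (2,1)→(4,1): 4; (4,1)→(4,3): 2) raises the lower bound to 8.
The shortest route satisfying every rule uses 11 moves: (3,3) → (2,2) → (2,1) → (1,2) → (2,3) → (3,4) → (4,4) → (5,3) → (4,2) → (4,1) → (5,2) → (4,3).
The bound of 8 isn't tight here; checking systematically, no route of length 8 through 10 satisfies every constraint, so 11 is the minimum.

11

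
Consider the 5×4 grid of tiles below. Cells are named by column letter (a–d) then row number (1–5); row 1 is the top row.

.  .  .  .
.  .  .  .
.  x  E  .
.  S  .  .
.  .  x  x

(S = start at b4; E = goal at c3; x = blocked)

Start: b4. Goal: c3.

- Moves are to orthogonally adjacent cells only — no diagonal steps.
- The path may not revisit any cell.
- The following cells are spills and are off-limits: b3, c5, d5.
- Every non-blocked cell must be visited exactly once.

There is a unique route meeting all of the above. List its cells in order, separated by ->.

b4 -> b5 -> a5 -> a4 -> a3 -> a2 -> a1 -> b1 -> b2 -> c2 -> c1 -> d1 -> d2 -> d3 -> d4 -> c4 -> c3

Need to visit all 17 open cells exactly once, starting at b4 and ending at c3.
Cell a1 has only two open neighbours (a2 and b1), so the path must pass straight through it: one of those is the cell it's entered from and the other is where it exits.
Route from b4: down 1 to b5, left 1 to a5, up 4 to a1, right 1 to b1, down 1 to b2, right 1 to c2, up 1 to c1, right 1 to d1, down 3 to d4, left 1 to c4, up 1 to c3 — 16 moves in all.
Check: all 17 open cells covered.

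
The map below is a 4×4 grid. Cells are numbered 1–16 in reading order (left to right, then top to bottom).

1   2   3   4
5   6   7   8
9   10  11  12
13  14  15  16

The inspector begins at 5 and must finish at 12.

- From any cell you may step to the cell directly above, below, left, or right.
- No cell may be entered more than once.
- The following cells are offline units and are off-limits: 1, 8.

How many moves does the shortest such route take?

The Manhattan distance from 5 to 12 is |2−3| + |1−4| = 4, so at least 4 moves are needed.
A route of 4 moves achieves this: 5 → 9 → 10 → 11 → 12.
Since 4 matches the lower bound, it is optimal.

4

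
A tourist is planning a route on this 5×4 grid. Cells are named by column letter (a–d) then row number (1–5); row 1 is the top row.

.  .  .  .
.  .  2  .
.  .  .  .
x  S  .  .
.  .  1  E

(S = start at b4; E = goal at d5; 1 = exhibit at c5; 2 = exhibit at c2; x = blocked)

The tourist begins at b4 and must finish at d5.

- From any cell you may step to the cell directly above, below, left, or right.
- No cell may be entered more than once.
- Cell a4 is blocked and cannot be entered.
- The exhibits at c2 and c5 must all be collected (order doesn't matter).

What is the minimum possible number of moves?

7

Any route passes through c2 and c5 in some order between b4 and d5. Summing Manhattan distances along each leg and taking the cheapest ordering (b4 → c2 → c5 → d5) gives a lower bound of 3 + 3 + 1 = 7 moves.
A route of 7 moves achieves this: b4 → b3 → b2 → c2 → c3 → c4 → c5 → d5.
Since 7 matches the lower bound, it is optimal.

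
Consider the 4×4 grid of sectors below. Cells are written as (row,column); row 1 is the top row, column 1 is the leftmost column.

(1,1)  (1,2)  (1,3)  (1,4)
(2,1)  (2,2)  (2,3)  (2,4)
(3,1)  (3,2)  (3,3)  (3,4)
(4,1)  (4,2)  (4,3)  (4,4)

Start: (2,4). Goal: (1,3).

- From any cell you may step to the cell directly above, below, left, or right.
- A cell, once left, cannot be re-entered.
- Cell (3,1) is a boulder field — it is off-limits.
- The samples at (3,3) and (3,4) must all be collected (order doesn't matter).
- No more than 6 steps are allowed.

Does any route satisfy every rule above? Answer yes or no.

One route that works: (2,4) → (3,4) → (3,3) → (2,3) → (1,3).

yes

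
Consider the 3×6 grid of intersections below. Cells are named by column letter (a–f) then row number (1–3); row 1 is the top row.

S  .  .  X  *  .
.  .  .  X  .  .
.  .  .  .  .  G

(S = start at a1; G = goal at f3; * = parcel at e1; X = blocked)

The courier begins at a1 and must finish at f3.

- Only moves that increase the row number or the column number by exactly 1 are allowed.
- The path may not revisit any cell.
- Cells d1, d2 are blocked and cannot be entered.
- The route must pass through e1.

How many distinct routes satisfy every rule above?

0

A right/down-only route from a1 to f3 makes exactly 2 down-moves and 5 right-moves in some order.
With no other constraints that would be C(7,2) = 21 routes.
Split at e1 and multiply the segment counts (each segment already excludes blocked cells): a1→e1: 0; e1→f3: 3; product = 0.
No route satisfies every constraint, so the count is 0.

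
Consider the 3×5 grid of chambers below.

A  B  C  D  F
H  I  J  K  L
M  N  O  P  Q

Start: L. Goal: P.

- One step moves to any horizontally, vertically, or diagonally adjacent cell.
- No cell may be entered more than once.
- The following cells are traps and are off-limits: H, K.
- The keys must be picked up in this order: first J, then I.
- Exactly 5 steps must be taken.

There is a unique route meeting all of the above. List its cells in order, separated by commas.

L, D, J, I, O, P

The waypoints must appear in the order J, I, with no cell reused.
Route from L: up-left to D, down-left to J, left to I, down-right to O, right to P — 5 moves in all.
Check: order respected (J at step 2, I at step 3); 5 moves as required.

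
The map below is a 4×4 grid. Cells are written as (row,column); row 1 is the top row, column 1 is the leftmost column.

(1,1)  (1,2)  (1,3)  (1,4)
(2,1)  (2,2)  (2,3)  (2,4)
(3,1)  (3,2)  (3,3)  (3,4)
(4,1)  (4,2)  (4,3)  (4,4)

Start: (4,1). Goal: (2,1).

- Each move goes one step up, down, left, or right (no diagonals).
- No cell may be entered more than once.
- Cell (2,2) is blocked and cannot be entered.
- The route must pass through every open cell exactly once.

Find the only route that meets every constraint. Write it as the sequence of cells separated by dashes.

Need to visit all 15 open cells exactly once, starting at (4,1) and ending at (2,1).
Cell (4,4) has only two open neighbours ((3,4) and (4,3)), so the path must pass straight through it: one of those is the cell it's entered from and the other is where it exits.
Route from (4,1): up to (3,1), right to (3,2), down to (4,2), 2× right (reaching (4,4)), up to (3,4), left to (3,3), up to (2,3), right to (2,4), up to (1,4), 3× left (reaching (1,1)), down to (2,1) — 14 moves in all.
Check: all 15 open cells covered.

(4,1) - (3,1) - (3,2) - (4,2) - (4,3) - (4,4) - (3,4) - (3,3) - (2,3) - (2,4) - (1,4) - (1,3) - (1,2) - (1,1) - (2,1)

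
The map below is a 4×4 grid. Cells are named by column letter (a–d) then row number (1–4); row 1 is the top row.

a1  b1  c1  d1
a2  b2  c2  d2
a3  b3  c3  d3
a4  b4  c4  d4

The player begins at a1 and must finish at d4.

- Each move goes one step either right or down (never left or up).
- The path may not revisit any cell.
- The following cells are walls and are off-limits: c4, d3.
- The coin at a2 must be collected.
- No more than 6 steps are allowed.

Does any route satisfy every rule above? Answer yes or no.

no

Every right/down route from a2 to d4 runs into a blocked cell, so that leg cannot be completed.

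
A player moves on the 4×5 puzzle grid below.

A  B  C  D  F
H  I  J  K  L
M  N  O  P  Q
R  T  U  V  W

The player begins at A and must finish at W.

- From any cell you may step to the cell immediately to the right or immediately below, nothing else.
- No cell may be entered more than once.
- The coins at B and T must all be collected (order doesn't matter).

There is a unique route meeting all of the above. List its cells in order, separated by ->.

A -> B -> I -> N -> T -> U -> V -> W

Moves only go right or down, so the column and row indices never decrease.
Route from A: right 1 to B, down 3 to T, right 3 to W — 7 moves in all.
Check: all required cells visited.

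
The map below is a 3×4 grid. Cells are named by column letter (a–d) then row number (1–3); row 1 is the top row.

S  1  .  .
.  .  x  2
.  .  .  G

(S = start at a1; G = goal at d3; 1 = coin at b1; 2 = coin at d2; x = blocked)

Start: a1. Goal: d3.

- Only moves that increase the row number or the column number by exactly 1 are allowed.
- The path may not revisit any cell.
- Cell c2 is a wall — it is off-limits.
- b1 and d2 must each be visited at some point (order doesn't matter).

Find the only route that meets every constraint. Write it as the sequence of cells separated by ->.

Moves only go right or down, so the column and row indices never decrease.
Route from a1: 3× right (reaching d1), 2× down (reaching d3) — 5 moves in all.
Check: all required cells visited.

a1 -> b1 -> c1 -> d1 -> d2 -> d3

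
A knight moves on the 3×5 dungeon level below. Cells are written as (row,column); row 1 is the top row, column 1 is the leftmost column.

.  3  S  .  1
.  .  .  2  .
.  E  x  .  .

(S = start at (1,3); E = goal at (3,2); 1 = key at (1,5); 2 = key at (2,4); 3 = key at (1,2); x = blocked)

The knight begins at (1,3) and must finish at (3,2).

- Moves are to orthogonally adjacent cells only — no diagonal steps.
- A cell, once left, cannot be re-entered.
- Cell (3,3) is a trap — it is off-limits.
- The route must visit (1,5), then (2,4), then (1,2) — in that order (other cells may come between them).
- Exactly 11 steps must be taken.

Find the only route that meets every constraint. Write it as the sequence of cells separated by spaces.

(1,3) (1,4) (1,5) (2,5) (2,4) (2,3) (2,2) (1,2) (1,1) (2,1) (3,1) (3,2)

The waypoints must appear in the order (1,5), (2,4), (1,2), with no cell reused.
Route from (1,3): 2× right (reaching (1,5)), down to (2,5), 3× left (reaching (2,2)), up to (1,2), left to (1,1), 2× down (reaching (3,1)), right to (3,2) — 11 moves in all.
Check: order respected (1 at step 2, 2 at step 4, 3 at step 7); 11 moves as required.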